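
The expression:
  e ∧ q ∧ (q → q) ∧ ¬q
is never true.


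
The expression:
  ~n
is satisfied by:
  {n: False}


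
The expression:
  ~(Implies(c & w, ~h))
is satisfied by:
  {h: True, c: True, w: True}


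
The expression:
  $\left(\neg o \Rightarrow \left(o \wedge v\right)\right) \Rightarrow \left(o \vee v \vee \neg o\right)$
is always true.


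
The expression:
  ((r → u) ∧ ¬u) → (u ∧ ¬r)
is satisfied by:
  {r: True, u: True}
  {r: True, u: False}
  {u: True, r: False}


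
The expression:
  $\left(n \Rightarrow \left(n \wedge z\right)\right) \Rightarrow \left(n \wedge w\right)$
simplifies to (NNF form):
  $n \wedge \left(w \vee \neg z\right)$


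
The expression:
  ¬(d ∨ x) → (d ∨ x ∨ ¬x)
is always true.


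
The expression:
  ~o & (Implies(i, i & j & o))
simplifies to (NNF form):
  ~i & ~o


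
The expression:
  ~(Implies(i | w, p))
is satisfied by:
  {i: True, w: True, p: False}
  {i: True, p: False, w: False}
  {w: True, p: False, i: False}


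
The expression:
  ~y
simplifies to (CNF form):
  ~y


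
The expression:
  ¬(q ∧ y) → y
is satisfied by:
  {y: True}


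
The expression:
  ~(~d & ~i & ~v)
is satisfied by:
  {i: True, d: True, v: True}
  {i: True, d: True, v: False}
  {i: True, v: True, d: False}
  {i: True, v: False, d: False}
  {d: True, v: True, i: False}
  {d: True, v: False, i: False}
  {v: True, d: False, i: False}


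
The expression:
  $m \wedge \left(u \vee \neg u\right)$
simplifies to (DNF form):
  $m$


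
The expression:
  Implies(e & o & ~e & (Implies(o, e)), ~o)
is always true.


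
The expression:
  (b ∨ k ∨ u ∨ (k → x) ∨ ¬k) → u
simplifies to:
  u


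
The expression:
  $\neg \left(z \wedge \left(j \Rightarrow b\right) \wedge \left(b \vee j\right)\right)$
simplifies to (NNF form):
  $\neg b \vee \neg z$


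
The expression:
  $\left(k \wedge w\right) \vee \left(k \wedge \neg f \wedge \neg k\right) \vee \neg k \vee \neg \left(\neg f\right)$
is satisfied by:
  {w: True, f: True, k: False}
  {w: True, f: False, k: False}
  {f: True, w: False, k: False}
  {w: False, f: False, k: False}
  {w: True, k: True, f: True}
  {w: True, k: True, f: False}
  {k: True, f: True, w: False}


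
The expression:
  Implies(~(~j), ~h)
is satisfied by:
  {h: False, j: False}
  {j: True, h: False}
  {h: True, j: False}


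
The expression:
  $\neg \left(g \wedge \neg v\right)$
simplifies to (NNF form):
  $v \vee \neg g$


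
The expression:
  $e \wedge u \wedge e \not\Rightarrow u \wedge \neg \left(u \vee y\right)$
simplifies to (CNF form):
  $\text{False}$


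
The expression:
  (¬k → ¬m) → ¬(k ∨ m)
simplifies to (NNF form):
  ¬k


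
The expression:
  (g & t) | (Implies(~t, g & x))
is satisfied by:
  {x: True, t: True, g: True}
  {x: True, t: True, g: False}
  {t: True, g: True, x: False}
  {t: True, g: False, x: False}
  {x: True, g: True, t: False}


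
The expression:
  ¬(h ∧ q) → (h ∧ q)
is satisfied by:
  {h: True, q: True}


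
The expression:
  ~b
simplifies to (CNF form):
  ~b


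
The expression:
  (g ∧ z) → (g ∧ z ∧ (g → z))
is always true.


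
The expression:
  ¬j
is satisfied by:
  {j: False}


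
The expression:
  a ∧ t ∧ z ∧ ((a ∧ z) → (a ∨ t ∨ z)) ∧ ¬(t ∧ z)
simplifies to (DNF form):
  False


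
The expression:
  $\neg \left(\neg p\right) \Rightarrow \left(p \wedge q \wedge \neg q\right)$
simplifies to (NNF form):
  $\neg p$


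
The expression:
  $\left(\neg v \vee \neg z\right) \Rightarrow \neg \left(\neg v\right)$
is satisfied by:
  {v: True}


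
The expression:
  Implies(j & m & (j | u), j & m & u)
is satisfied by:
  {u: True, m: False, j: False}
  {m: False, j: False, u: False}
  {j: True, u: True, m: False}
  {j: True, m: False, u: False}
  {u: True, m: True, j: False}
  {m: True, u: False, j: False}
  {j: True, m: True, u: True}


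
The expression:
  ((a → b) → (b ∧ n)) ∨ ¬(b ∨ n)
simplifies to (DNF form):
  (a ∧ ¬b) ∨ (b ∧ n) ∨ (¬b ∧ ¬n)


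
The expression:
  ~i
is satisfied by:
  {i: False}


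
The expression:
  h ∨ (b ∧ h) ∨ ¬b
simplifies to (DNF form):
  h ∨ ¬b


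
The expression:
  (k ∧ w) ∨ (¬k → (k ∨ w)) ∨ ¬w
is always true.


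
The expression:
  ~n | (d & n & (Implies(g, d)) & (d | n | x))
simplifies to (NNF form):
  d | ~n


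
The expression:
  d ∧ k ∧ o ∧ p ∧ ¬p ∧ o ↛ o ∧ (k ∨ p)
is never true.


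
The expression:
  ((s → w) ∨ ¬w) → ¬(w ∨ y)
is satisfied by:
  {y: False, w: False}


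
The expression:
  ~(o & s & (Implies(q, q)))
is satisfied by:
  {s: False, o: False}
  {o: True, s: False}
  {s: True, o: False}


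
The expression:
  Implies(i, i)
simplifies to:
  True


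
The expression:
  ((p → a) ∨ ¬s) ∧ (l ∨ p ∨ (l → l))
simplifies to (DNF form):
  a ∨ ¬p ∨ ¬s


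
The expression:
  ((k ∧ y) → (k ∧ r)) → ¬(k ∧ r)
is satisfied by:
  {k: False, r: False}
  {r: True, k: False}
  {k: True, r: False}


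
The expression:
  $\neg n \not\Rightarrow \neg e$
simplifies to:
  $e \wedge \neg n$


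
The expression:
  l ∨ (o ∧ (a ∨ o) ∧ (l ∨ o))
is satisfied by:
  {o: True, l: True}
  {o: True, l: False}
  {l: True, o: False}


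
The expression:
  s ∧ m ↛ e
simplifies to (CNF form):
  m ∧ s ∧ ¬e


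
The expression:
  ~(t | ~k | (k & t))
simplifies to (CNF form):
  k & ~t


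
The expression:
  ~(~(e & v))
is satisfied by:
  {e: True, v: True}


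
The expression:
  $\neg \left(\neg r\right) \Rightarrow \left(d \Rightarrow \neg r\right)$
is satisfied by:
  {d: False, r: False}
  {r: True, d: False}
  {d: True, r: False}


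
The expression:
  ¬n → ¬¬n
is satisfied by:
  {n: True}


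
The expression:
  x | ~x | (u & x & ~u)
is always true.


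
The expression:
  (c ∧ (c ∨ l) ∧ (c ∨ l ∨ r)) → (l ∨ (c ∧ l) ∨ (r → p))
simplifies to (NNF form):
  l ∨ p ∨ ¬c ∨ ¬r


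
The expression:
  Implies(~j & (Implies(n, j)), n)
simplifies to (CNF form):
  j | n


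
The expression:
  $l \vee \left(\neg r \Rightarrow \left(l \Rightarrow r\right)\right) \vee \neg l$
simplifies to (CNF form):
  $\text{True}$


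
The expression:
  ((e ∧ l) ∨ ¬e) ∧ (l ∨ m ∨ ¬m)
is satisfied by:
  {l: True, e: False}
  {e: False, l: False}
  {e: True, l: True}


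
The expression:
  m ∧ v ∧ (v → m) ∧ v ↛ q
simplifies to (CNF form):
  m ∧ v ∧ ¬q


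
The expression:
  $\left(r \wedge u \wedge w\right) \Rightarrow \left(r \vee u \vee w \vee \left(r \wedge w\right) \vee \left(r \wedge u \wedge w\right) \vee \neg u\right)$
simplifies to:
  $\text{True}$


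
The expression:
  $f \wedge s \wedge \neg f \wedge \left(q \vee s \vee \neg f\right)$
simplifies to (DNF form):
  $\text{False}$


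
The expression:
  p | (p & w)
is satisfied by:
  {p: True}


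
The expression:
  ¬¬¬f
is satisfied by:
  {f: False}


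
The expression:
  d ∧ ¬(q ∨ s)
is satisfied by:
  {d: True, q: False, s: False}


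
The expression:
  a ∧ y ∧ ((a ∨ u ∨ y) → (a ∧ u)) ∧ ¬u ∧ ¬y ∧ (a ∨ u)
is never true.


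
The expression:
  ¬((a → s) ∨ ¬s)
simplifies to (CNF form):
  False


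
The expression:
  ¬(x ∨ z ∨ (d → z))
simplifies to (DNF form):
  d ∧ ¬x ∧ ¬z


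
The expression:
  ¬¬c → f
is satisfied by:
  {f: True, c: False}
  {c: False, f: False}
  {c: True, f: True}


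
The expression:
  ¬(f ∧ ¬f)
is always true.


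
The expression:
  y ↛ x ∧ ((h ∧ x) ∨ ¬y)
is never true.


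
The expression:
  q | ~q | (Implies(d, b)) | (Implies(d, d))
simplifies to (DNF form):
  True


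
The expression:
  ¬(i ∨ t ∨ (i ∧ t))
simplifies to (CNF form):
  ¬i ∧ ¬t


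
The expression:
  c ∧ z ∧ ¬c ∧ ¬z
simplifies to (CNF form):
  False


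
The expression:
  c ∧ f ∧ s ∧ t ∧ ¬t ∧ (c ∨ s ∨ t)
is never true.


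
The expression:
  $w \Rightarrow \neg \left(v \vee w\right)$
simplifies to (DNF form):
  $\neg w$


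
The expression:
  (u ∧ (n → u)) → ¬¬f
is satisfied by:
  {f: True, u: False}
  {u: False, f: False}
  {u: True, f: True}


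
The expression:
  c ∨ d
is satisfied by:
  {d: True, c: True}
  {d: True, c: False}
  {c: True, d: False}


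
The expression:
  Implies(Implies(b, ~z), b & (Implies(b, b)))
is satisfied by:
  {b: True}


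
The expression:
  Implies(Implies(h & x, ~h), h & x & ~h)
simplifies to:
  h & x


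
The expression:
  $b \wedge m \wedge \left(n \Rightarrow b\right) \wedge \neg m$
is never true.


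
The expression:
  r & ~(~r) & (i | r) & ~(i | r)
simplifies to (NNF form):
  False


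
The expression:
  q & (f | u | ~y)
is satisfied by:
  {u: True, f: True, q: True, y: False}
  {u: True, q: True, f: False, y: False}
  {f: True, q: True, u: False, y: False}
  {q: True, u: False, f: False, y: False}
  {y: True, u: True, q: True, f: True}
  {y: True, u: True, q: True, f: False}
  {y: True, q: True, f: True, u: False}


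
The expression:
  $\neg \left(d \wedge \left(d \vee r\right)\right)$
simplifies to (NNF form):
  $\neg d$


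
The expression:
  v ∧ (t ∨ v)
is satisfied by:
  {v: True}


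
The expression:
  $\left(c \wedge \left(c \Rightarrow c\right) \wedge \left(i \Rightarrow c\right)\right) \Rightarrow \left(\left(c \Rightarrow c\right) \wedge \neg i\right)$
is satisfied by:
  {c: False, i: False}
  {i: True, c: False}
  {c: True, i: False}


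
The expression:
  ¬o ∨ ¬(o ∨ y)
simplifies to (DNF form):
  ¬o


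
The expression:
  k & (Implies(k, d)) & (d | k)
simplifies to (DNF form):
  d & k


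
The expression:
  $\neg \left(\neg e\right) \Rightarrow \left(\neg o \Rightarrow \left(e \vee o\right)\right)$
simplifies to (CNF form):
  $\text{True}$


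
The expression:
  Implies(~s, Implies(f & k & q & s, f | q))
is always true.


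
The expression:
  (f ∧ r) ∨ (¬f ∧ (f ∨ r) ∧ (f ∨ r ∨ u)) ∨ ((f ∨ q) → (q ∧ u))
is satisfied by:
  {r: True, u: True, q: False, f: False}
  {r: True, u: False, q: False, f: False}
  {f: True, r: True, u: True, q: False}
  {f: True, r: True, u: False, q: False}
  {r: True, q: True, u: True, f: False}
  {r: True, q: True, u: False, f: False}
  {r: True, q: True, f: True, u: True}
  {r: True, q: True, f: True, u: False}
  {u: True, r: False, q: False, f: False}
  {r: False, u: False, q: False, f: False}
  {q: True, u: True, r: False, f: False}
  {f: True, q: True, u: True, r: False}


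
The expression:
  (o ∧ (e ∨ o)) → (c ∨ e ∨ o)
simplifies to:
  True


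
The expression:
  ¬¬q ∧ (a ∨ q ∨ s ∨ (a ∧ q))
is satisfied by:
  {q: True}


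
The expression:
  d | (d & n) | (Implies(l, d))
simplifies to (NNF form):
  d | ~l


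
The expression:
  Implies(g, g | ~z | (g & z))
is always true.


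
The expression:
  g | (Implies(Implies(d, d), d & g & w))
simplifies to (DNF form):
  g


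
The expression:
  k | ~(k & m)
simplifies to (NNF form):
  True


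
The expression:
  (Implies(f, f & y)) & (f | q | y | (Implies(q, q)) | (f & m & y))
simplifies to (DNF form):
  y | ~f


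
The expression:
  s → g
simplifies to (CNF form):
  g ∨ ¬s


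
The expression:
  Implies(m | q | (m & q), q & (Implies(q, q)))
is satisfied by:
  {q: True, m: False}
  {m: False, q: False}
  {m: True, q: True}


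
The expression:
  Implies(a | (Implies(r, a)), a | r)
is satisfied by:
  {r: True, a: True}
  {r: True, a: False}
  {a: True, r: False}


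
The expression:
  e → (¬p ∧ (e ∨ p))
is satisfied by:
  {p: False, e: False}
  {e: True, p: False}
  {p: True, e: False}


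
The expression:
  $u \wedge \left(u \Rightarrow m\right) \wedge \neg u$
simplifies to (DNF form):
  $\text{False}$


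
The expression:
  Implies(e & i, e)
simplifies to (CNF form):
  True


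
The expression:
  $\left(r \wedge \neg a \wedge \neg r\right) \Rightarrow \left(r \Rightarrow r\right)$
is always true.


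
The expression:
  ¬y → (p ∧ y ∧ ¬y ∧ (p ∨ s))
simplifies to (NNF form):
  y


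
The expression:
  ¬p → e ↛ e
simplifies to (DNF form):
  p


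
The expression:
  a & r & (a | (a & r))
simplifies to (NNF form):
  a & r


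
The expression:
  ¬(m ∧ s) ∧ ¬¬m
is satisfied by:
  {m: True, s: False}


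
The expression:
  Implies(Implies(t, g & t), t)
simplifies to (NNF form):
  t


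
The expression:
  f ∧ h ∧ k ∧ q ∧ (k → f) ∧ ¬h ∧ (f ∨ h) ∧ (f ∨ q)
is never true.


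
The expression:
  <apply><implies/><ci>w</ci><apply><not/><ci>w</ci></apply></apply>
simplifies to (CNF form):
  <apply><not/><ci>w</ci></apply>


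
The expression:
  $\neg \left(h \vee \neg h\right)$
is never true.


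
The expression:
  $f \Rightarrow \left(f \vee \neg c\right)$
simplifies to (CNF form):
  $\text{True}$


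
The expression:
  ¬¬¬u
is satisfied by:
  {u: False}


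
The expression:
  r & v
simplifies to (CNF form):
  r & v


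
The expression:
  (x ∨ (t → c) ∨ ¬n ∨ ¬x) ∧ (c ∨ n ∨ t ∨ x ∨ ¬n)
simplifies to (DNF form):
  True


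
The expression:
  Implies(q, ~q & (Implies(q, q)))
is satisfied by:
  {q: False}


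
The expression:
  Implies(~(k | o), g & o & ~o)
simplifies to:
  k | o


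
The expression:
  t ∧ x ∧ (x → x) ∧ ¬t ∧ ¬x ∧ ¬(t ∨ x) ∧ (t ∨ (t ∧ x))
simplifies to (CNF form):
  False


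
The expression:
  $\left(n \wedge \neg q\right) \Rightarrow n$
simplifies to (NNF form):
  $\text{True}$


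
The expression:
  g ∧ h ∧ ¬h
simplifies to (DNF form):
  False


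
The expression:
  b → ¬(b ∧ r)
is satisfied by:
  {b: False, r: False}
  {r: True, b: False}
  {b: True, r: False}


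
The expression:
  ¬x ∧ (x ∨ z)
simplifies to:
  z ∧ ¬x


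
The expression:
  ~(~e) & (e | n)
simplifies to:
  e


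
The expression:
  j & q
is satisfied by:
  {j: True, q: True}


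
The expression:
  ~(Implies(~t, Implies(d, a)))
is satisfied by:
  {d: True, t: False, a: False}


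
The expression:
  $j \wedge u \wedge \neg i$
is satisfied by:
  {j: True, u: True, i: False}


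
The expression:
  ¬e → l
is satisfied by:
  {l: True, e: True}
  {l: True, e: False}
  {e: True, l: False}


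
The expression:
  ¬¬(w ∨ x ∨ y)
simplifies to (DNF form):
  w ∨ x ∨ y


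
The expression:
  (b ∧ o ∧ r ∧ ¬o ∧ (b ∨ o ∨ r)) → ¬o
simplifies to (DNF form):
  True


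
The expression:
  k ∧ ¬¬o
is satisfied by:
  {o: True, k: True}


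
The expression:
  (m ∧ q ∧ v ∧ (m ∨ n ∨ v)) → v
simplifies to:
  True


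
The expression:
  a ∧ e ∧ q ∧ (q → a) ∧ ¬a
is never true.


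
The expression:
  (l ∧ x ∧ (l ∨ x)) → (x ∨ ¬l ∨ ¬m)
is always true.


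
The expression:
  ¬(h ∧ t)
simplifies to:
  ¬h ∨ ¬t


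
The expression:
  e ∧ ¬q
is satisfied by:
  {e: True, q: False}


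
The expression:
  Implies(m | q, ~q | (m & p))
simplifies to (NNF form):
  ~q | (m & p)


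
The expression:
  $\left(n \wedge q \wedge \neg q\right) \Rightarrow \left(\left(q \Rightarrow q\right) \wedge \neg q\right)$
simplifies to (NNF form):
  $\text{True}$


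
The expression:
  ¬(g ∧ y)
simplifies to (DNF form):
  ¬g ∨ ¬y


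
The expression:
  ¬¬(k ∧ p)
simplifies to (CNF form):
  k ∧ p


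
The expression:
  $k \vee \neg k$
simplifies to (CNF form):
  $\text{True}$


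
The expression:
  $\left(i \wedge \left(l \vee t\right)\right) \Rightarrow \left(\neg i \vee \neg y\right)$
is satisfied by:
  {l: False, t: False, y: False, i: False}
  {t: True, i: False, l: False, y: False}
  {l: True, i: False, t: False, y: False}
  {t: True, l: True, i: False, y: False}
  {i: True, l: False, t: False, y: False}
  {i: True, t: True, l: False, y: False}
  {i: True, l: True, t: False, y: False}
  {i: True, t: True, l: True, y: False}
  {y: True, i: False, l: False, t: False}
  {y: True, t: True, i: False, l: False}
  {y: True, l: True, i: False, t: False}
  {y: True, t: True, l: True, i: False}
  {y: True, i: True, l: False, t: False}


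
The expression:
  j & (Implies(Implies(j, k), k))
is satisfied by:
  {j: True}


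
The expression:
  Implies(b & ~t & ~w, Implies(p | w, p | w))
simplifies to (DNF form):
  True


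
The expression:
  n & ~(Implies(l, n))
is never true.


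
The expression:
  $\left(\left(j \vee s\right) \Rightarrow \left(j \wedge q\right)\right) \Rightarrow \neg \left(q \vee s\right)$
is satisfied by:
  {s: True, j: False, q: False}
  {j: False, q: False, s: False}
  {s: True, j: True, q: False}
  {j: True, s: False, q: False}
  {q: True, s: True, j: False}


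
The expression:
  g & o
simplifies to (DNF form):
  g & o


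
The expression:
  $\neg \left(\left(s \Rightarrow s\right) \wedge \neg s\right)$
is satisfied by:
  {s: True}


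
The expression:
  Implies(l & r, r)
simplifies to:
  True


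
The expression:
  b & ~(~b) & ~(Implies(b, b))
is never true.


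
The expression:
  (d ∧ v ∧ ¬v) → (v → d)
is always true.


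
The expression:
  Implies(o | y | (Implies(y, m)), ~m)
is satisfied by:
  {m: False}


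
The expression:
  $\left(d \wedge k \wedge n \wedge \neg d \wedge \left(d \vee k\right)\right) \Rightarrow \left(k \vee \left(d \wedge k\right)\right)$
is always true.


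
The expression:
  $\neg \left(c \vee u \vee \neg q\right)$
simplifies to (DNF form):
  $q \wedge \neg c \wedge \neg u$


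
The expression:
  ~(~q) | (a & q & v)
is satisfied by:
  {q: True}


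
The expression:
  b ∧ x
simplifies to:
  b ∧ x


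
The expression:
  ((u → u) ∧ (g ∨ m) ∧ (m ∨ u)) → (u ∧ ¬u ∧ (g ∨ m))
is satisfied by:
  {g: False, m: False, u: False}
  {u: True, g: False, m: False}
  {g: True, u: False, m: False}


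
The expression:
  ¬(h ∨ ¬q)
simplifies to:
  q ∧ ¬h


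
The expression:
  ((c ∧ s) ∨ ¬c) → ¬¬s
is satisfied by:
  {c: True, s: True}
  {c: True, s: False}
  {s: True, c: False}


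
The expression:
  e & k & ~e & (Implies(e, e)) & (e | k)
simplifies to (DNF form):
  False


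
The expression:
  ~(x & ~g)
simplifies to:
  g | ~x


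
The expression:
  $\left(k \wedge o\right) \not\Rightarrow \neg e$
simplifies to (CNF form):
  $e \wedge k \wedge o$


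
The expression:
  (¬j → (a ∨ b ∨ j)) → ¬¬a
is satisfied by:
  {a: True, b: False, j: False}
  {j: True, a: True, b: False}
  {a: True, b: True, j: False}
  {j: True, a: True, b: True}
  {j: False, b: False, a: False}


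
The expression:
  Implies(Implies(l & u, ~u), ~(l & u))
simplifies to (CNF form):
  True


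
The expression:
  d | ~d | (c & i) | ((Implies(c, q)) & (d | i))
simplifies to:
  True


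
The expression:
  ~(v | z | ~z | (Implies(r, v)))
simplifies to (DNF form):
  False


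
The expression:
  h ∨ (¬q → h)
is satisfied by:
  {q: True, h: True}
  {q: True, h: False}
  {h: True, q: False}


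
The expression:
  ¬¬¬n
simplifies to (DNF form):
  ¬n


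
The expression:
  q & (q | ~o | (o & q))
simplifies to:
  q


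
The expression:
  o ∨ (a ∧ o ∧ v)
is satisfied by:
  {o: True}


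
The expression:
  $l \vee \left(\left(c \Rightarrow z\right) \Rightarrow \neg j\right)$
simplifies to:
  $l \vee \left(c \wedge \neg z\right) \vee \neg j$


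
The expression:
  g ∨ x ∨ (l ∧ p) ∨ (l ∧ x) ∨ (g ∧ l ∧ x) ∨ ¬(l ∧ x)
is always true.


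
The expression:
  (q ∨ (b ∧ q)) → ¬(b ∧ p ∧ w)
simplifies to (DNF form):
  ¬b ∨ ¬p ∨ ¬q ∨ ¬w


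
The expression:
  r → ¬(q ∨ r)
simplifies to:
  ¬r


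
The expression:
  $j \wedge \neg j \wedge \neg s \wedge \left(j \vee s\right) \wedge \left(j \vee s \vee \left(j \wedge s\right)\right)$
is never true.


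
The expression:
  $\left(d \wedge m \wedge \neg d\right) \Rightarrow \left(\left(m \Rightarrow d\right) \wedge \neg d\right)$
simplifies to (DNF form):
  $\text{True}$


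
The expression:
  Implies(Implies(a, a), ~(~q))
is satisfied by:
  {q: True}


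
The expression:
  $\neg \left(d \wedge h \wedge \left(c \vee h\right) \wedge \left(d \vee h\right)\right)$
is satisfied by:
  {h: False, d: False}
  {d: True, h: False}
  {h: True, d: False}


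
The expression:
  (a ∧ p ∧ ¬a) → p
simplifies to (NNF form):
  True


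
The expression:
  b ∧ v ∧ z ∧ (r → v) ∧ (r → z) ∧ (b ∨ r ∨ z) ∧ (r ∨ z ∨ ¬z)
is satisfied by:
  {z: True, b: True, v: True}


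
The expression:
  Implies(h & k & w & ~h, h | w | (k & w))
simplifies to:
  True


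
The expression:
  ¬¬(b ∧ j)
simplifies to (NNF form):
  b ∧ j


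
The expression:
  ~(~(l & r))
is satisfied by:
  {r: True, l: True}


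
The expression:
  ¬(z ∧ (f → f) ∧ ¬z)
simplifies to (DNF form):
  True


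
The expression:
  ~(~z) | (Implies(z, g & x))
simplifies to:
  True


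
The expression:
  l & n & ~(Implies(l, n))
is never true.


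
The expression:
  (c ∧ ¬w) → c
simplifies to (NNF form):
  True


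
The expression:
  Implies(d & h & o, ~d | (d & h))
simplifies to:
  True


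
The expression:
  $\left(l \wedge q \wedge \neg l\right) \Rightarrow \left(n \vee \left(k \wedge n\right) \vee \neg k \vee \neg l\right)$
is always true.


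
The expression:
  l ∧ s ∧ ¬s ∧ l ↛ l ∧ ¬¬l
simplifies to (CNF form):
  False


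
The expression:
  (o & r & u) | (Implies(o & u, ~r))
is always true.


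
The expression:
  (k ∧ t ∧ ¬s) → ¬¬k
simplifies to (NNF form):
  True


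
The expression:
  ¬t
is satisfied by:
  {t: False}


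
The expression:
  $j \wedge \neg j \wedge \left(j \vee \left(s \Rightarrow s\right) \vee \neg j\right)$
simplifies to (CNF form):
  $\text{False}$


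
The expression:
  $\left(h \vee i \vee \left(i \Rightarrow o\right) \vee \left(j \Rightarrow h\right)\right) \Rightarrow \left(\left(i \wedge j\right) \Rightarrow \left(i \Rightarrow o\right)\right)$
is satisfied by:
  {o: True, i: False, j: False}
  {o: False, i: False, j: False}
  {j: True, o: True, i: False}
  {j: True, o: False, i: False}
  {i: True, o: True, j: False}
  {i: True, o: False, j: False}
  {i: True, j: True, o: True}


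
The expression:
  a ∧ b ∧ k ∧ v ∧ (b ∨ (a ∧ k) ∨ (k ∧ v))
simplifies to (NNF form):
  a ∧ b ∧ k ∧ v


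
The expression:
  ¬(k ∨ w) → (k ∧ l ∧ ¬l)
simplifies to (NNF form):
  k ∨ w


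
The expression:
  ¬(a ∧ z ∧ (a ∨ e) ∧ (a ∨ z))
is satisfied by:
  {z: False, a: False}
  {a: True, z: False}
  {z: True, a: False}


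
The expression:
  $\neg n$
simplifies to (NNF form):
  $\neg n$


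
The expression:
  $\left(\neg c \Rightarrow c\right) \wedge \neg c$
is never true.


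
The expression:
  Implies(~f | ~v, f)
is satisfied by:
  {f: True}


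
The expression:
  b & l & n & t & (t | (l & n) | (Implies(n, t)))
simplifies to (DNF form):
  b & l & n & t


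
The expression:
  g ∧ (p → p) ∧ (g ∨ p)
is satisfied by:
  {g: True}


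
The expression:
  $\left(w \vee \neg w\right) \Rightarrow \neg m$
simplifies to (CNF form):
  $\neg m$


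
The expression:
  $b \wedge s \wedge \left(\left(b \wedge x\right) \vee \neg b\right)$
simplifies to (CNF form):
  $b \wedge s \wedge x$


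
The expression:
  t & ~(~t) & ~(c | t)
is never true.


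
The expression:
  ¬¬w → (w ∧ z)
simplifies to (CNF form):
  z ∨ ¬w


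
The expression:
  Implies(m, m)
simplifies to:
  True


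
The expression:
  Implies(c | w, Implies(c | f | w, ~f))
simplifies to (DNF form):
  ~f | (~c & ~w)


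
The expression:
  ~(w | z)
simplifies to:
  ~w & ~z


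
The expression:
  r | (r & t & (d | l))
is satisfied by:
  {r: True}


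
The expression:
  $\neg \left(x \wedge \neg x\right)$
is always true.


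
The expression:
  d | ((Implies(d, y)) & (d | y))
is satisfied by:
  {y: True, d: True}
  {y: True, d: False}
  {d: True, y: False}


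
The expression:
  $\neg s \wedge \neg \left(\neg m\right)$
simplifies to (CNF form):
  $m \wedge \neg s$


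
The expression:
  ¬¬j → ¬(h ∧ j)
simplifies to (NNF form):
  ¬h ∨ ¬j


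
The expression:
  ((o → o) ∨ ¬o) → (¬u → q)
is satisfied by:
  {q: True, u: True}
  {q: True, u: False}
  {u: True, q: False}


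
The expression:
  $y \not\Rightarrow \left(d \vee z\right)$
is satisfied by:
  {y: True, d: False, z: False}


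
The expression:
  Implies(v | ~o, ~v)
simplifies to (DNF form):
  ~v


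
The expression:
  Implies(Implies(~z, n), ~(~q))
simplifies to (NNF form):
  q | (~n & ~z)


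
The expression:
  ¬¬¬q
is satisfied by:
  {q: False}


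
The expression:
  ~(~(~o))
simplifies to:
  ~o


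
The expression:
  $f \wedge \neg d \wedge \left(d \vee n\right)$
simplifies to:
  $f \wedge n \wedge \neg d$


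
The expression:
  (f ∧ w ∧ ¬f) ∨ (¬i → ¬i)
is always true.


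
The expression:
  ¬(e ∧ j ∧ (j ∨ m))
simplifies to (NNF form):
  ¬e ∨ ¬j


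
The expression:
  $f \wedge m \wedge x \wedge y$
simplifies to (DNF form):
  $f \wedge m \wedge x \wedge y$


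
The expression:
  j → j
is always true.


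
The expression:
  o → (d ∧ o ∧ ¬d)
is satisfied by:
  {o: False}


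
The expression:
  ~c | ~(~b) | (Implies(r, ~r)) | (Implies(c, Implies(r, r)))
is always true.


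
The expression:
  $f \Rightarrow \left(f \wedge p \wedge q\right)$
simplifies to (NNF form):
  $\left(p \wedge q\right) \vee \neg f$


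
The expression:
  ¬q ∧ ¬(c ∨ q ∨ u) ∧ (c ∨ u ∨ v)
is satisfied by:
  {v: True, q: False, u: False, c: False}


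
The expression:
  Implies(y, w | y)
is always true.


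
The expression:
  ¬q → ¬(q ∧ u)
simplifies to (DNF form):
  True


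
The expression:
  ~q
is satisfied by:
  {q: False}


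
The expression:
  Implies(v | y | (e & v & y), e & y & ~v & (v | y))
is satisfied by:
  {e: True, v: False, y: False}
  {v: False, y: False, e: False}
  {y: True, e: True, v: False}


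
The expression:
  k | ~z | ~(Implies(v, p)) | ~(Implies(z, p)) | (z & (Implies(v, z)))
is always true.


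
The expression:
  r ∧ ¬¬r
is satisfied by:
  {r: True}


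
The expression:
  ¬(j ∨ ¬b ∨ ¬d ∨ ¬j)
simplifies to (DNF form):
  False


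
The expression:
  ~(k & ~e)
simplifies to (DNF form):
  e | ~k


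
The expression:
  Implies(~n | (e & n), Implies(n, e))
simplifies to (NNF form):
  True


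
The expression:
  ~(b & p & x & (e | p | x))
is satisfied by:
  {p: False, x: False, b: False}
  {b: True, p: False, x: False}
  {x: True, p: False, b: False}
  {b: True, x: True, p: False}
  {p: True, b: False, x: False}
  {b: True, p: True, x: False}
  {x: True, p: True, b: False}


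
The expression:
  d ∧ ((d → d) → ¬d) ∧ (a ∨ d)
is never true.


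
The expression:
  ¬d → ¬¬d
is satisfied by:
  {d: True}


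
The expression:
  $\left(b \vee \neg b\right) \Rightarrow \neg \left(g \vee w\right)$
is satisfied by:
  {g: False, w: False}


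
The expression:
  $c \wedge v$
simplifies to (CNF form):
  $c \wedge v$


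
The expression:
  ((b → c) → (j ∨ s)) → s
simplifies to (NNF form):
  s ∨ (c ∧ ¬j) ∨ (¬b ∧ ¬j)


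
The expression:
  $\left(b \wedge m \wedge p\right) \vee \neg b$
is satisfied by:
  {p: True, m: True, b: False}
  {p: True, m: False, b: False}
  {m: True, p: False, b: False}
  {p: False, m: False, b: False}
  {b: True, p: True, m: True}


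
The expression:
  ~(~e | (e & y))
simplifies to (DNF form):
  e & ~y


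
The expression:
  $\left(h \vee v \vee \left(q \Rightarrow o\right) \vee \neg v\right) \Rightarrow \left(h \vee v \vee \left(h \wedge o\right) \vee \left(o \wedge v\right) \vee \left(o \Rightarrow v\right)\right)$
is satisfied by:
  {v: True, h: True, o: False}
  {v: True, o: False, h: False}
  {h: True, o: False, v: False}
  {h: False, o: False, v: False}
  {v: True, h: True, o: True}
  {v: True, o: True, h: False}
  {h: True, o: True, v: False}


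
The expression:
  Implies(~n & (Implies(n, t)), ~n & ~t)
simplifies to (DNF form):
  n | ~t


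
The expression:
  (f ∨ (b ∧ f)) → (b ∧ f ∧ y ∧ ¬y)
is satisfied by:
  {f: False}


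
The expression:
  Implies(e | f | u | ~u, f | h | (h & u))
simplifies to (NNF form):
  f | h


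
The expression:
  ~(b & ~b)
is always true.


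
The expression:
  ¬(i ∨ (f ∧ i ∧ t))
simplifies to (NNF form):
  ¬i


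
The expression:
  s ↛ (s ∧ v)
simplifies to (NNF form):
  s ∧ ¬v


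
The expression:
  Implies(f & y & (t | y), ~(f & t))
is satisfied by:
  {t: False, y: False, f: False}
  {f: True, t: False, y: False}
  {y: True, t: False, f: False}
  {f: True, y: True, t: False}
  {t: True, f: False, y: False}
  {f: True, t: True, y: False}
  {y: True, t: True, f: False}


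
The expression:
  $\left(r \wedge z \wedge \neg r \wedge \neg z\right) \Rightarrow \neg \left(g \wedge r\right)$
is always true.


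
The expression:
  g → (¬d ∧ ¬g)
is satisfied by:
  {g: False}


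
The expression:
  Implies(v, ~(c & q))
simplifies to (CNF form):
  ~c | ~q | ~v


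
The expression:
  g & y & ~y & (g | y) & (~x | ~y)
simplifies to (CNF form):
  False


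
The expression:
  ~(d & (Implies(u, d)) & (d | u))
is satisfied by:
  {d: False}


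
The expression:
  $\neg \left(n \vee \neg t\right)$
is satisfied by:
  {t: True, n: False}


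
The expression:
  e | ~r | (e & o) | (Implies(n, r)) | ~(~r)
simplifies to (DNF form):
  True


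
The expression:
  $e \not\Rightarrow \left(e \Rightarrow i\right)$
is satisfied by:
  {e: True, i: False}


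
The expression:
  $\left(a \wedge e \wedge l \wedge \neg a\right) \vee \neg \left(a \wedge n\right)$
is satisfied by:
  {n: False, a: False}
  {a: True, n: False}
  {n: True, a: False}


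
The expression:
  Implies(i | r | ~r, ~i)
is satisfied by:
  {i: False}


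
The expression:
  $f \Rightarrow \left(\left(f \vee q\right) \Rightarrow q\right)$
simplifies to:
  $q \vee \neg f$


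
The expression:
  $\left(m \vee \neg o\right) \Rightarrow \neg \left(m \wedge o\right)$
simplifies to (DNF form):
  $\neg m \vee \neg o$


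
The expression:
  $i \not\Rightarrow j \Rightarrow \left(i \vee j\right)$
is always true.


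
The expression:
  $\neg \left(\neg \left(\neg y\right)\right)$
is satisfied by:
  {y: False}


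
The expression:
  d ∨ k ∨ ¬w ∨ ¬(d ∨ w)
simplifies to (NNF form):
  d ∨ k ∨ ¬w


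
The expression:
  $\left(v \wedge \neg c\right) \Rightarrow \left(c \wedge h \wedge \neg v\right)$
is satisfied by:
  {c: True, v: False}
  {v: False, c: False}
  {v: True, c: True}


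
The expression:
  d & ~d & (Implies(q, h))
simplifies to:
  False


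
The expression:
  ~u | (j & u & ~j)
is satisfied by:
  {u: False}


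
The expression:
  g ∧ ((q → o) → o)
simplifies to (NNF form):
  g ∧ (o ∨ q)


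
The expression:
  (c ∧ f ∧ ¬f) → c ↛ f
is always true.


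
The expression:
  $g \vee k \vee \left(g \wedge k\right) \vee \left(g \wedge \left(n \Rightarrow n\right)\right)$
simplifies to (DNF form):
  $g \vee k$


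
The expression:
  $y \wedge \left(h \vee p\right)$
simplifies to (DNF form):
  $\left(h \wedge y\right) \vee \left(p \wedge y\right)$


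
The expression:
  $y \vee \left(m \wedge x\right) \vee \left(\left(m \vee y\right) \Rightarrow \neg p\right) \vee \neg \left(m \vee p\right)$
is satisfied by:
  {x: True, y: True, p: False, m: False}
  {x: True, p: False, m: False, y: False}
  {y: True, p: False, m: False, x: False}
  {y: False, p: False, m: False, x: False}
  {x: True, m: True, y: True, p: False}
  {x: True, m: True, y: False, p: False}
  {m: True, y: True, x: False, p: False}
  {m: True, x: False, p: False, y: False}
  {y: True, x: True, p: True, m: False}
  {x: True, p: True, y: False, m: False}
  {y: True, p: True, x: False, m: False}
  {p: True, x: False, m: False, y: False}
  {x: True, m: True, p: True, y: True}
  {x: True, m: True, p: True, y: False}
  {m: True, p: True, y: True, x: False}


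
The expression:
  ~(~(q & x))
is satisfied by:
  {x: True, q: True}


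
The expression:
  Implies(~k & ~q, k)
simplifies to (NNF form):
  k | q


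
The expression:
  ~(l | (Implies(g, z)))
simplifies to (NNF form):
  g & ~l & ~z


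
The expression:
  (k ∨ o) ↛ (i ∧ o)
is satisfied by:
  {k: True, i: False, o: False}
  {o: True, i: False, k: True}
  {o: True, i: False, k: False}
  {k: True, i: True, o: False}


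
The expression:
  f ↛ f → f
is always true.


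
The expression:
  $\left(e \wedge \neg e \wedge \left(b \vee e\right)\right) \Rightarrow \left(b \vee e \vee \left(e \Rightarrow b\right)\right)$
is always true.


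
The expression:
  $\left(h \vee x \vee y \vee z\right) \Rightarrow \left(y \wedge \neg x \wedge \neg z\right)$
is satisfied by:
  {y: True, x: False, h: False, z: False}
  {y: False, x: False, h: False, z: False}
  {y: True, h: True, x: False, z: False}


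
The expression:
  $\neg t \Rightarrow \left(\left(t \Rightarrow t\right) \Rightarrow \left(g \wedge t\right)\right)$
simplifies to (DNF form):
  $t$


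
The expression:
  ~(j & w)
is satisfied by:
  {w: False, j: False}
  {j: True, w: False}
  {w: True, j: False}


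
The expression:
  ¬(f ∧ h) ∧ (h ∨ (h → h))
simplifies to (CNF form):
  ¬f ∨ ¬h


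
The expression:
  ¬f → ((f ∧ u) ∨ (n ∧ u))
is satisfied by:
  {u: True, f: True, n: True}
  {u: True, f: True, n: False}
  {f: True, n: True, u: False}
  {f: True, n: False, u: False}
  {u: True, n: True, f: False}


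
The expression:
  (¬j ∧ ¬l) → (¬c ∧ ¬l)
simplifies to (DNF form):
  j ∨ l ∨ ¬c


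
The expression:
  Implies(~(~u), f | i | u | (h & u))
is always true.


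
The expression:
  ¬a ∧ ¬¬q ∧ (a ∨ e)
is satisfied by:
  {e: True, q: True, a: False}


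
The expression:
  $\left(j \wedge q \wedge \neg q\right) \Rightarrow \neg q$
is always true.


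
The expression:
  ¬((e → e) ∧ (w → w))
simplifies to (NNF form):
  False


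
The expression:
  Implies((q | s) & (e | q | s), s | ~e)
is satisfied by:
  {s: True, e: False, q: False}
  {e: False, q: False, s: False}
  {s: True, q: True, e: False}
  {q: True, e: False, s: False}
  {s: True, e: True, q: False}
  {e: True, s: False, q: False}
  {s: True, q: True, e: True}


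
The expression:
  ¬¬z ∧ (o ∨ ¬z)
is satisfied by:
  {z: True, o: True}


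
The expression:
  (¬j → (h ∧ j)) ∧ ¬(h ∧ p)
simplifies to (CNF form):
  j ∧ (¬h ∨ ¬p)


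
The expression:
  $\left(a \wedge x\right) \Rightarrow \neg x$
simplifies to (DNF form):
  $\neg a \vee \neg x$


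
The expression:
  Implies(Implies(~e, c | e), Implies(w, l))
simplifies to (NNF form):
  l | ~w | (~c & ~e)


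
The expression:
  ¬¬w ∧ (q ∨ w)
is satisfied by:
  {w: True}


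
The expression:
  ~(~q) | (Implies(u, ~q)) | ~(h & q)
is always true.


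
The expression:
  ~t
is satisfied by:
  {t: False}


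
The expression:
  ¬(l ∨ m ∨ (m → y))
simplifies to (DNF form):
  False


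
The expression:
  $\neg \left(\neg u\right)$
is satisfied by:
  {u: True}


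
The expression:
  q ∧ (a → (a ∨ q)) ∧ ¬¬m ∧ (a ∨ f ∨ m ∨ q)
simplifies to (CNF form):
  m ∧ q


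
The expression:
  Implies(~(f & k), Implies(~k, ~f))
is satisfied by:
  {k: True, f: False}
  {f: False, k: False}
  {f: True, k: True}


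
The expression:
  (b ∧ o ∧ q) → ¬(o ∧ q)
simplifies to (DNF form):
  ¬b ∨ ¬o ∨ ¬q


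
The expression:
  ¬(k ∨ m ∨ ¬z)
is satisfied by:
  {z: True, k: False, m: False}


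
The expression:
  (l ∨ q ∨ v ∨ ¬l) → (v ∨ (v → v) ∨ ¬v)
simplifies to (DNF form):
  True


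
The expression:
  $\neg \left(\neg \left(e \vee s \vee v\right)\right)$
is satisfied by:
  {s: True, v: True, e: True}
  {s: True, v: True, e: False}
  {s: True, e: True, v: False}
  {s: True, e: False, v: False}
  {v: True, e: True, s: False}
  {v: True, e: False, s: False}
  {e: True, v: False, s: False}


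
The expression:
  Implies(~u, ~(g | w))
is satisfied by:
  {u: True, w: False, g: False}
  {u: True, g: True, w: False}
  {u: True, w: True, g: False}
  {u: True, g: True, w: True}
  {g: False, w: False, u: False}


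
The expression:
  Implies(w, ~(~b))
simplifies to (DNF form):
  b | ~w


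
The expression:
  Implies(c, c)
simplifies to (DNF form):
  True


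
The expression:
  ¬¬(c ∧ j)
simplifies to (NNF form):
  c ∧ j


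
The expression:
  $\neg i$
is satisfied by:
  {i: False}


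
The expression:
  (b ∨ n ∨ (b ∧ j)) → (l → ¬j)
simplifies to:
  (¬b ∧ ¬n) ∨ ¬j ∨ ¬l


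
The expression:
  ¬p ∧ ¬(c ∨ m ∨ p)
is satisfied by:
  {c: False, p: False, m: False}


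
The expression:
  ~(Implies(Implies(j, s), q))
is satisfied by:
  {s: True, q: False, j: False}
  {q: False, j: False, s: False}
  {j: True, s: True, q: False}


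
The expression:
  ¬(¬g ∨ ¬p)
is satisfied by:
  {p: True, g: True}


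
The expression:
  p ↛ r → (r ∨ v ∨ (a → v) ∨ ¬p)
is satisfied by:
  {r: True, v: True, p: False, a: False}
  {r: True, p: False, v: False, a: False}
  {v: True, r: False, p: False, a: False}
  {r: False, p: False, v: False, a: False}
  {a: True, r: True, v: True, p: False}
  {a: True, r: True, p: False, v: False}
  {a: True, v: True, r: False, p: False}
  {a: True, r: False, p: False, v: False}
  {r: True, p: True, v: True, a: False}
  {r: True, p: True, a: False, v: False}
  {p: True, v: True, a: False, r: False}
  {p: True, a: False, v: False, r: False}
  {r: True, p: True, a: True, v: True}
  {r: True, p: True, a: True, v: False}
  {p: True, a: True, v: True, r: False}


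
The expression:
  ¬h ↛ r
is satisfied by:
  {r: True, h: False}
  {h: False, r: False}
  {h: True, r: True}
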